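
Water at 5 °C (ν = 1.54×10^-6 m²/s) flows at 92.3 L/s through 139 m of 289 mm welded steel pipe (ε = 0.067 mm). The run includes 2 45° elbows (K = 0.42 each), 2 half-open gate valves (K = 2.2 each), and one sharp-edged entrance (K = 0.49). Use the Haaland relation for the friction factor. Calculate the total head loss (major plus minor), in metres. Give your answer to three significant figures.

H_L ≈ 1.38 m

V = 4Q/(πD²) = 1.407 m/s; V²/2g = 0.1009 m
Re = 2.64×10^5, ε/D = 2.32×10^-4 → f = 0.01653 (Haaland)
Major: h_f = f(L/D)·V²/2g = 0.01653·481.0·0.1009 = 0.8023 m
Minor: ΣK = 5.73; h_m = ΣK·V²/2g = 0.5782 m
Total H_L = 0.8023 + 0.5782 = 1.380 m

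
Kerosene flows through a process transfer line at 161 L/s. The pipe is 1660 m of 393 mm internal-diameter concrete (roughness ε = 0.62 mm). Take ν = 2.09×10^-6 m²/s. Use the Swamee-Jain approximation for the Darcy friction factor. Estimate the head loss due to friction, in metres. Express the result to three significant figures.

h_f ≈ 8.73 m

V = 4Q/(πD²) = 4·0.161/(π·0.393²) = 1.327 m/s
Re = VD/ν = 1.327·0.393/2.09×10^-6 = 2.50×10^5 → turbulent
ε/D = 0.62/393 = 0.00158
Swamee-Jain: f = 0.02302
h_f = f(L/D)V²/(2g) = 0.02302·(1660/0.393)·1.327²/(2·9.81) = 8.729 m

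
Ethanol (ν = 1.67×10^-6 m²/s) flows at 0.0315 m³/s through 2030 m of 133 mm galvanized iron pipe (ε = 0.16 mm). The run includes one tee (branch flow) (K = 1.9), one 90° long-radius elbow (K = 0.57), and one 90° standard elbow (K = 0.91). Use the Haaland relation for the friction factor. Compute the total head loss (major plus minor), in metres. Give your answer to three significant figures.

V = 4Q/(πD²) = 2.267 m/s; V²/2g = 0.2620 m
Re = 1.81×10^5, ε/D = 0.00120 → f = 0.02180 (Haaland)
Major: h_f = f(L/D)·V²/2g = 0.02180·15263·0.2620 = 87.17 m
Minor: ΣK = 3.38; h_m = ΣK·V²/2g = 0.8856 m
Total H_L = 87.17 + 0.8856 = 88.06 m

H_L ≈ 88.1 m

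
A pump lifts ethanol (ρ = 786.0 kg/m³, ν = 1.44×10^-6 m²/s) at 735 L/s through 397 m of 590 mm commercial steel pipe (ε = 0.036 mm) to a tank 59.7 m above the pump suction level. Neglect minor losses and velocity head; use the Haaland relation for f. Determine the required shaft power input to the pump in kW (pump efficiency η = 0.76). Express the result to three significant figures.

P_shaft ≈ 468 kW

V = 4Q/(πD²) = 2.688 m/s; Re = 1.10×10^6; ε/D = 6.10×10^-5; f = 0.01259
h_f = f(L/D)V²/2g = 3.120 m
Total head H = z + h_f = 59.7 + 3.120 = 62.82 m
P_hyd = ρgQH = 786.0·9.81·0.735·62.82 = 356.0 kW
P_shaft = P_hyd/η = 356.0/0.76 = 468.5 kW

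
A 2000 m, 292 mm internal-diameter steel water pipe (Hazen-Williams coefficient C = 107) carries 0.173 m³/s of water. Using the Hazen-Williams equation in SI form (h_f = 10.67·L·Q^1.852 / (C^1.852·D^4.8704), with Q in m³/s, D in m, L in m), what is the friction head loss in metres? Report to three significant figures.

h_f ≈ 58.0 m

h_f = 10.67·2000·0.173^1.852 / (107^1.852·0.292^4.8704) = 58.00 m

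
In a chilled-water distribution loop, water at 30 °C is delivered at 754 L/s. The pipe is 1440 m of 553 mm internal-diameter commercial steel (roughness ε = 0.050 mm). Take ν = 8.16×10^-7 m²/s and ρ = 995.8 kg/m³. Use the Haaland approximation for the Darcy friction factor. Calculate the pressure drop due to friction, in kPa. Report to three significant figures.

V = 4Q/(πD²) = 4·0.754/(π·0.553²) = 3.139 m/s
Re = VD/ν = 3.139·0.553/8.16×10^-7 = 2.13×10^6 → turbulent
ε/D = 0.050/553 = 9.04×10^-5
Haaland: f = 0.01252
h_f = f(L/D)V²/(2g) = 0.01252·(1440/0.553)·3.139²/(2·9.81) = 16.38 m
Δp = ρg·h_f = 995.8·9.81·16.38 = 160.0 kPa

Δp ≈ 160 kPa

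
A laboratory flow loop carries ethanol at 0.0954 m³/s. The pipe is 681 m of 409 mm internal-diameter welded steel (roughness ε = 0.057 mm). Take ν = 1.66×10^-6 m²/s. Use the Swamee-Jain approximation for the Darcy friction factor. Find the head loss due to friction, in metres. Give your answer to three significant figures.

h_f ≈ 0.759 m

V = 4Q/(πD²) = 4·0.0954/(π·0.409²) = 0.7261 m/s
Re = VD/ν = 0.7261·0.409/1.66×10^-6 = 1.79×10^5 → turbulent
ε/D = 0.057/409 = 1.39×10^-4
Swamee-Jain: f = 0.01697
h_f = f(L/D)V²/(2g) = 0.01697·(681/0.409)·0.7261²/(2·9.81) = 0.7594 m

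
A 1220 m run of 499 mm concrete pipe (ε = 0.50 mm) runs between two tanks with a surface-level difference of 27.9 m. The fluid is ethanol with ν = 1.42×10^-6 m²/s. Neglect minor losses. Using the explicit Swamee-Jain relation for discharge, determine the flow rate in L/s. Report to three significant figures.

Swamee-Jain (Type II): Q = -0.965·√(gD⁵h_f/L)·ln[ε/(3.7D) + √(3.17ν²L/(gD³h_f))]
√(gD⁵h_f/L) = √(9.81·0.499⁵·27.9/1220) = 0.08331
ε/(3.7D) = 2.71×10^-4; √(3.17ν²L/(gD³h_f)) = 1.51×10^-5
Q = -0.965·0.08331·ln(2.860×10^-4) = 0.6560 m³/s
Check: V = 3.35 m/s, Re = 1.18×10^6, f = 0.01999, h_f = 28.0 m ≈ 27.9 m ✓

Q ≈ 656 L/s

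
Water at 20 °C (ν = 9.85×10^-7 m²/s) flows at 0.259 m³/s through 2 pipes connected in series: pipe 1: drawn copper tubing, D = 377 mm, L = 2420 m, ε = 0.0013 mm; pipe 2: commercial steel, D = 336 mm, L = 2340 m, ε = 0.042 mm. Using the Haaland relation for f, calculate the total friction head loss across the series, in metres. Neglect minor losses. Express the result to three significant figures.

Pipe 1: V = 2.320 m/s, Re = 8.88×10^5, ε/D = 3.45×10^-6, f = 0.01187, h_1 = f(L/D)V²/2g = 20.91 m
Pipe 2: V = 2.921 m/s, Re = 9.96×10^5, ε/D = 1.25×10^-4, f = 0.01368, h_2 = f(L/D)V²/2g = 41.44 m
Series → Q common, losses add: H = Σh = 62.35 m

H ≈ 62.4 m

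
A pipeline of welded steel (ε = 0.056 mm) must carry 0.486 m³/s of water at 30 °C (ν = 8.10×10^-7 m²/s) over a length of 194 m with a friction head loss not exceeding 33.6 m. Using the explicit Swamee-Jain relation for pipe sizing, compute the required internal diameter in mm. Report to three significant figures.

Swamee-Jain (Type III): D = 0.66·[ε^1.25·(LQ²/(gh_f))^4.75 + ν·Q^9.4·(L/(gh_f))^5.2]^0.04
LQ²/(gh_f) = 0.1390; L/(gh_f) = 0.5886
Term 1 = ε^1.25·(…)^4.75 = 4.12×10^-10; Term 2 = ν·Q^9.4·(…)^5.2 = 5.83×10^-11
D = 0.66·(4.12×10^-10 + 5.83×10^-11)^0.04 = 0.2795 m = 280 mm
Check: V = 7.92 m/s, Re = 2.73×10^6, f = 0.01419, h_f = 31.5 m ≈ 33.6 m ✓

D ≈ 280 mm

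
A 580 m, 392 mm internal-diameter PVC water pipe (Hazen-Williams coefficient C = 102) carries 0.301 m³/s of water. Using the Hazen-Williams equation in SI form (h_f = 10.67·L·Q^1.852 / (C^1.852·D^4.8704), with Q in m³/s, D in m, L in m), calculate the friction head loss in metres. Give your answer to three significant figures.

h_f ≈ 12.2 m

h_f = 10.67·580·0.301^1.852 / (102^1.852·0.392^4.8704) = 12.21 m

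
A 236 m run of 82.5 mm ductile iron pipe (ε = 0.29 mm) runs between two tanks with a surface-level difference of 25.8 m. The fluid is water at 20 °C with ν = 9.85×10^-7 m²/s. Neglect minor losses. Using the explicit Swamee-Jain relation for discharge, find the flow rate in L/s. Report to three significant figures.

Swamee-Jain (Type II): Q = -0.965·√(gD⁵h_f/L)·ln[ε/(3.7D) + √(3.17ν²L/(gD³h_f))]
√(gD⁵h_f/L) = √(9.81·0.0825⁵·25.8/236) = 0.002025
ε/(3.7D) = 9.50×10^-4; √(3.17ν²L/(gD³h_f)) = 7.15×10^-5
Q = -0.965·0.002025·ln(0.001022) = 0.01345 m³/s
Check: V = 2.52 m/s, Re = 2.11×10^5, f = 0.02812, h_f = 26.0 m ≈ 25.8 m ✓

Q ≈ 13.5 L/s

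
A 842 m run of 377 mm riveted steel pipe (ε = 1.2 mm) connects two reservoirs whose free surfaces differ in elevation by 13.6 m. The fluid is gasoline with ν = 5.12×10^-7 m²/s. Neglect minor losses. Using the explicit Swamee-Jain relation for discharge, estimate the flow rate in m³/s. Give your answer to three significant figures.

Q ≈ 0.236 m³/s

Swamee-Jain (Type II): Q = -0.965·√(gD⁵h_f/L)·ln[ε/(3.7D) + √(3.17ν²L/(gD³h_f))]
√(gD⁵h_f/L) = √(9.81·0.377⁵·13.6/842) = 0.03474
ε/(3.7D) = 8.60×10^-4; √(3.17ν²L/(gD³h_f)) = 9.89×10^-6
Q = -0.965·0.03474·ln(8.702×10^-4) = 0.2362 m³/s
Check: V = 2.12 m/s, Re = 1.56×10^6, f = 0.02674, h_f = 13.6 m ≈ 13.6 m ✓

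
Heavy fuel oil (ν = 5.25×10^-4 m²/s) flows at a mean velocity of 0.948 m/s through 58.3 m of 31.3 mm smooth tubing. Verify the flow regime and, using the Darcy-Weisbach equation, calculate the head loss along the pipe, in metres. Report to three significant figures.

Re = VD/ν = 0.948·0.03130/5.25×10^-4 = 56.5 → laminar (Re < 2300)
f = 64/Re = 1.132
h_f = f(L/D)V²/(2g) = 1.132·(58.3/0.03130)·0.948²/(2·9.81) = 96.61 m

h_f ≈ 96.6 m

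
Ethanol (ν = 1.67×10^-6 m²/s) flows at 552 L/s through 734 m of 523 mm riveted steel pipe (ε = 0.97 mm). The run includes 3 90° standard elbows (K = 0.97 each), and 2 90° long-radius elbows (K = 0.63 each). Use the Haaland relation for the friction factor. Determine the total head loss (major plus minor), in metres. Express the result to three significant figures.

V = 4Q/(πD²) = 2.569 m/s; V²/2g = 0.3365 m
Re = 8.05×10^5, ε/D = 0.00185 → f = 0.02322 (Haaland)
Major: h_f = f(L/D)·V²/2g = 0.02322·1403·0.3365 = 10.96 m
Minor: ΣK = 4.17; h_m = ΣK·V²/2g = 1.403 m
Total H_L = 10.96 + 1.403 = 12.37 m

H_L ≈ 12.4 m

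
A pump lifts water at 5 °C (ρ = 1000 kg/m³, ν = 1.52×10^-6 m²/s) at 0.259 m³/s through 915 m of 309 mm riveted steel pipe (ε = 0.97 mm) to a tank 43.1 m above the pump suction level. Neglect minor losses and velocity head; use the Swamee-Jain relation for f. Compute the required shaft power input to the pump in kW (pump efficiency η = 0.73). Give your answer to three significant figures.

P_shaft ≈ 318 kW

V = 4Q/(πD²) = 3.454 m/s; Re = 7.02×10^5; ε/D = 0.00314; f = 0.02678
h_f = f(L/D)V²/2g = 48.21 m
Total head H = z + h_f = 43.1 + 48.21 = 91.31 m
P_hyd = ρgQH = 1000·9.81·0.259·91.31 = 232.0 kW
P_shaft = P_hyd/η = 232.0/0.73 = 317.8 kW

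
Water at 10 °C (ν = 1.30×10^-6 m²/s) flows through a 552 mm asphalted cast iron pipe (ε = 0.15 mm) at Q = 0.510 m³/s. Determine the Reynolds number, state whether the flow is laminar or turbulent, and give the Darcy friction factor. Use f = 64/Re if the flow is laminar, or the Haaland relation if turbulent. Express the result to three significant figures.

Re ≈ 9.05×10^5; turbulent; f ≈ 0.0154

V = 4Q/(πD²) = 2.131 m/s
Re = VD/ν = 2.131·0.552/1.30×10^-6 = 9.05×10^5
Re > 4000 → turbulent; ε/D = 2.72×10^-4
Haaland: f = 0.01540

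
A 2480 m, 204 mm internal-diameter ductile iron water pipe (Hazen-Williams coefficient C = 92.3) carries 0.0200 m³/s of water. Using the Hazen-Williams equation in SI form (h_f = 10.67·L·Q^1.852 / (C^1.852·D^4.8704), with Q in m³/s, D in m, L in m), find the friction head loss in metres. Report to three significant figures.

h_f = 10.67·2480·0.0200^1.852 / (92.3^1.852·0.204^4.8704) = 9.976 m

h_f ≈ 9.98 m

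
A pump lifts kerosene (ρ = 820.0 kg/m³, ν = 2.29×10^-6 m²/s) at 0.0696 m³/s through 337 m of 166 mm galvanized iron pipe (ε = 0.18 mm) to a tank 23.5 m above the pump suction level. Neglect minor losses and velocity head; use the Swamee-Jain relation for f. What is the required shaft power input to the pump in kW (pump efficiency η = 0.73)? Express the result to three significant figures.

P_shaft ≈ 35.5 kW

V = 4Q/(πD²) = 3.216 m/s; Re = 2.33×10^5; ε/D = 0.00108; f = 0.02134
h_f = f(L/D)V²/2g = 22.84 m
Total head H = z + h_f = 23.5 + 22.84 = 46.34 m
P_hyd = ρgQH = 820.0·9.81·0.0696·46.34 = 25.94 kW
P_shaft = P_hyd/η = 25.94/0.73 = 35.54 kW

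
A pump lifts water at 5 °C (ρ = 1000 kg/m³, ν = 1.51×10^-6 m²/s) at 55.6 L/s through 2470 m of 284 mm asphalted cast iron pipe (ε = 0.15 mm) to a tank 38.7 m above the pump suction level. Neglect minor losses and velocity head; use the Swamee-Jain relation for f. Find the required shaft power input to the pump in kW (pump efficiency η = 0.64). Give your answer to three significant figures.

V = 4Q/(πD²) = 0.8777 m/s; Re = 1.65×10^5; ε/D = 5.28×10^-4; f = 0.01942
h_f = f(L/D)V²/2g = 6.632 m
Total head H = z + h_f = 38.7 + 6.632 = 45.33 m
P_hyd = ρgQH = 1000·9.81·0.0556·45.33 = 24.73 kW
P_shaft = P_hyd/η = 24.73/0.64 = 38.63 kW

P_shaft ≈ 38.6 kW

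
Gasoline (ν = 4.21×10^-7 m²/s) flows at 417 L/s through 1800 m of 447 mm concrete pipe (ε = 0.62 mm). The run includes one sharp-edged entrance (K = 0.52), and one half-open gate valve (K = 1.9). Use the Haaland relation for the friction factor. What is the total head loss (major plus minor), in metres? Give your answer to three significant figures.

V = 4Q/(πD²) = 2.657 m/s; V²/2g = 0.3599 m
Re = 2.82×10^6, ε/D = 0.00139 → f = 0.02142 (Haaland)
Major: h_f = f(L/D)·V²/2g = 0.02142·4027·0.3599 = 31.04 m
Minor: ΣK = 2.42; h_m = ΣK·V²/2g = 0.8709 m
Total H_L = 31.04 + 0.8709 = 31.91 m

H_L ≈ 31.9 m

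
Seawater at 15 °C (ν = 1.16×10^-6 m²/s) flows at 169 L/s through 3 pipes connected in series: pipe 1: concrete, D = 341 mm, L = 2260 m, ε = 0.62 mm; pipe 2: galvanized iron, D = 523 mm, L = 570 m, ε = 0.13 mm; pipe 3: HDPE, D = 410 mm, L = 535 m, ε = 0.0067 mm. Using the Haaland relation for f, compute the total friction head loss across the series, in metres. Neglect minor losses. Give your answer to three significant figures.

Pipe 1: V = 1.850 m/s, Re = 5.44×10^5, ε/D = 0.00182, f = 0.02320, h_1 = f(L/D)V²/2g = 26.84 m
Pipe 2: V = 0.7867 m/s, Re = 3.55×10^5, ε/D = 2.49×10^-4, f = 0.01617, h_2 = f(L/D)V²/2g = 0.5560 m
Pipe 3: V = 1.280 m/s, Re = 4.52×10^5, ε/D = 1.63×10^-5, f = 0.01348, h_3 = f(L/D)V²/2g = 1.469 m
Series → Q common, losses add: H = Σh = 28.86 m

H ≈ 28.9 m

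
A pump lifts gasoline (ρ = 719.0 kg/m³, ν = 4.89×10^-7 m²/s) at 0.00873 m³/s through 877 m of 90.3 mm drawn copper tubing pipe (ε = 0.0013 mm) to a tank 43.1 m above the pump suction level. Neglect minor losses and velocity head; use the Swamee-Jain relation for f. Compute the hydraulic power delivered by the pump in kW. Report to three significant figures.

V = 4Q/(πD²) = 1.363 m/s; Re = 2.52×10^5; ε/D = 1.44×10^-5; f = 0.01501
h_f = f(L/D)V²/2g = 13.81 m
Total head H = z + h_f = 43.1 + 13.81 = 56.91 m
P_hyd = ρgQH = 719.0·9.81·0.00873·56.91 = 3.504 kW

P_hyd ≈ 3.50 kW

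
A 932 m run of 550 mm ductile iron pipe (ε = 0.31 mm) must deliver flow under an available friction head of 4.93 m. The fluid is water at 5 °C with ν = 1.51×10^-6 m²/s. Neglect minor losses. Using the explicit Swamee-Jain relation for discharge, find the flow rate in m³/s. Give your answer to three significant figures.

Q ≈ 0.425 m³/s

Swamee-Jain (Type II): Q = -0.965·√(gD⁵h_f/L)·ln[ε/(3.7D) + √(3.17ν²L/(gD³h_f))]
√(gD⁵h_f/L) = √(9.81·0.550⁵·4.93/932) = 0.05110
ε/(3.7D) = 1.52×10^-4; √(3.17ν²L/(gD³h_f)) = 2.89×10^-5
Q = -0.965·0.05110·ln(1.813×10^-4) = 0.4249 m³/s
Check: V = 1.79 m/s, Re = 6.51×10^5, f = 0.01796, h_f = 4.96 m ≈ 4.93 m ✓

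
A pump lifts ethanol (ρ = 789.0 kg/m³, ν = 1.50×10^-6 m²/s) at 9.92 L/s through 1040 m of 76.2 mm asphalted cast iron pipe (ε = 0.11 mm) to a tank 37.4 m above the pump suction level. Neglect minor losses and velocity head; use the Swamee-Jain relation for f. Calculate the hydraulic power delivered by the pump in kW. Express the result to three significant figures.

P_hyd ≈ 8.84 kW

V = 4Q/(πD²) = 2.175 m/s; Re = 1.11×10^5; ε/D = 0.00144; f = 0.02360
h_f = f(L/D)V²/2g = 77.67 m
Total head H = z + h_f = 37.4 + 77.67 = 115.1 m
P_hyd = ρgQH = 789.0·9.81·0.00992·115.1 = 8.836 kW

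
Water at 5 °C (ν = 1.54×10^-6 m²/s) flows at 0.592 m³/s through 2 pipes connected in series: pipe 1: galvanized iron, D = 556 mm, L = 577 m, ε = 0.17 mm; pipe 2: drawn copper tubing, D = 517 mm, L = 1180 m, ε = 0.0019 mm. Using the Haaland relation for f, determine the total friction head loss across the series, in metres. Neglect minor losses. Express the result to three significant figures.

Pipe 1: V = 2.438 m/s, Re = 8.80×10^5, ε/D = 3.06×10^-4, f = 0.01573, h_1 = f(L/D)V²/2g = 4.947 m
Pipe 2: V = 2.820 m/s, Re = 9.47×10^5, ε/D = 3.68×10^-6, f = 0.01175, h_2 = f(L/D)V²/2g = 10.87 m
Series → Q common, losses add: H = Σh = 15.82 m

H ≈ 15.8 m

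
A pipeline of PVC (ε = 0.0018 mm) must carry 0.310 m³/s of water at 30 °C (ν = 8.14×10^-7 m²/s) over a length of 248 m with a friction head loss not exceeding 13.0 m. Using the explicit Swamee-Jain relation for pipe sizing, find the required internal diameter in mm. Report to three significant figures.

D ≈ 279 mm

Swamee-Jain (Type III): D = 0.66·[ε^1.25·(LQ²/(gh_f))^4.75 + ν·Q^9.4·(L/(gh_f))^5.2]^0.04
LQ²/(gh_f) = 0.1869; L/(gh_f) = 1.945
Term 1 = ε^1.25·(…)^4.75 = 2.29×10^-11; Term 2 = ν·Q^9.4·(…)^5.2 = 4.28×10^-10
D = 0.66·(2.29×10^-11 + 4.28×10^-10)^0.04 = 0.2791 m = 279 mm
Check: V = 5.07 m/s, Re = 1.74×10^6, f = 0.01082, h_f = 12.6 m ≈ 13.0 m ✓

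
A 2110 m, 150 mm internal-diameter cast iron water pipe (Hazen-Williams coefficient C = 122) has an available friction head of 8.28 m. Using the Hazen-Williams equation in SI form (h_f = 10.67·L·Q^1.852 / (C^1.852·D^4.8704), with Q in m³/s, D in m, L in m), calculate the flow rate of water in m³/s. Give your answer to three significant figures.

Q ≈ 0.0116 m³/s

Rearranging: Q = [h_f·C^1.852·D^4.8704 / (10.67·L)]^(1/1.852)
Q = [8.28·122^1.852·0.150^4.8704 / (10.67·2110)]^0.540 = 0.01162 m³/s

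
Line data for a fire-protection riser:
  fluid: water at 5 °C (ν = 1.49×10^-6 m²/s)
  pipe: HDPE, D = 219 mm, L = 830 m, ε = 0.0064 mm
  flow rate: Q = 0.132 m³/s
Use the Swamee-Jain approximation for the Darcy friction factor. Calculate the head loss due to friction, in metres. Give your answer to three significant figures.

V = 4Q/(πD²) = 4·0.132/(π·0.219²) = 3.504 m/s
Re = VD/ν = 3.504·0.219/1.49×10^-6 = 5.15×10^5 → turbulent
ε/D = 0.0064/219 = 2.92×10^-5
Swamee-Jain: f = 0.01348
h_f = f(L/D)V²/(2g) = 0.01348·(830/0.219)·3.504²/(2·9.81) = 31.98 m

h_f ≈ 32.0 m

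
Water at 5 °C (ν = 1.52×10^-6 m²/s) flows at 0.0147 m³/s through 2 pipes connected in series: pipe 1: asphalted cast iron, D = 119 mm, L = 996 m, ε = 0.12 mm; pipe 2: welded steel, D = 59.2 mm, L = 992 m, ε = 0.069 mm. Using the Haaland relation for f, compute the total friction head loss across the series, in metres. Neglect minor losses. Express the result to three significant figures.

H ≈ 540 m

Pipe 1: V = 1.322 m/s, Re = 1.03×10^5, ε/D = 0.00101, f = 0.02193, h_1 = f(L/D)V²/2g = 16.34 m
Pipe 2: V = 5.341 m/s, Re = 2.08×10^5, ε/D = 0.00117, f = 0.02151, h_2 = f(L/D)V²/2g = 524.0 m
Series → Q common, losses add: H = Σh = 540.3 m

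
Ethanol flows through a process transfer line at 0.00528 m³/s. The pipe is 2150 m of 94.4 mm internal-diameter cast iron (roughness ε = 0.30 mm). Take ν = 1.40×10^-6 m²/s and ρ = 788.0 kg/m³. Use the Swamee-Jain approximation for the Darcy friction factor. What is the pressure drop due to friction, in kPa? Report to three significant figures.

V = 4Q/(πD²) = 4·0.00528/(π·0.0944²) = 0.7544 m/s
Re = VD/ν = 0.7544·0.0944/1.40×10^-6 = 5.09×10^4 → turbulent
ε/D = 0.30/94.4 = 0.00318
Swamee-Jain: f = 0.02925
h_f = f(L/D)V²/(2g) = 0.02925·(2150/0.0944)·0.7544²/(2·9.81) = 19.32 m
Δp = ρg·h_f = 788.0·9.81·19.32 = 149.4 kPa

Δp ≈ 149 kPa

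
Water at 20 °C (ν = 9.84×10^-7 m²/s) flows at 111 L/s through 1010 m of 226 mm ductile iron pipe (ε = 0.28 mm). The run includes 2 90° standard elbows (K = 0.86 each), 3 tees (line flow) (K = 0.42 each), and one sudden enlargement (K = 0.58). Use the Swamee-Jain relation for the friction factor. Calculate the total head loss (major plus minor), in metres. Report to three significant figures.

V = 4Q/(πD²) = 2.767 m/s; V²/2g = 0.3902 m
Re = 6.36×10^5, ε/D = 0.00124 → f = 0.02122 (Swamee-Jain)
Major: h_f = f(L/D)·V²/2g = 0.02122·4469·0.3902 = 37.00 m
Minor: ΣK = 3.56; h_m = ΣK·V²/2g = 1.389 m
Total H_L = 37.00 + 1.389 = 38.39 m

H_L ≈ 38.4 m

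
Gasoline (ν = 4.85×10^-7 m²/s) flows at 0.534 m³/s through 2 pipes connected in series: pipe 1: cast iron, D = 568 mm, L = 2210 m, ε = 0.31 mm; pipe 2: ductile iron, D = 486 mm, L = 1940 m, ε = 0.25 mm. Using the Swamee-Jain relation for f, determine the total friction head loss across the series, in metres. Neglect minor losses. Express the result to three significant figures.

Pipe 1: V = 2.107 m/s, Re = 2.47×10^6, ε/D = 5.46×10^-4, f = 0.01729, h_1 = f(L/D)V²/2g = 15.23 m
Pipe 2: V = 2.879 m/s, Re = 2.88×10^6, ε/D = 5.14×10^-4, f = 0.01704, h_2 = f(L/D)V²/2g = 28.73 m
Series → Q common, losses add: H = Σh = 43.96 m

H ≈ 44.0 m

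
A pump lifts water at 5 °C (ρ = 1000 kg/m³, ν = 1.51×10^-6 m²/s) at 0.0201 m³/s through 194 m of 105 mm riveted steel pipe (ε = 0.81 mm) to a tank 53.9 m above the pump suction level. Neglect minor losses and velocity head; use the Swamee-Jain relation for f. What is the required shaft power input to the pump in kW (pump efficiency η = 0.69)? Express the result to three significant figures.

V = 4Q/(πD²) = 2.321 m/s; Re = 1.61×10^5; ε/D = 0.00771; f = 0.03541
h_f = f(L/D)V²/2g = 17.97 m
Total head H = z + h_f = 53.9 + 17.97 = 71.87 m
P_hyd = ρgQH = 1000·9.81·0.0201·71.87 = 14.17 kW
P_shaft = P_hyd/η = 14.17/0.69 = 20.54 kW

P_shaft ≈ 20.5 kW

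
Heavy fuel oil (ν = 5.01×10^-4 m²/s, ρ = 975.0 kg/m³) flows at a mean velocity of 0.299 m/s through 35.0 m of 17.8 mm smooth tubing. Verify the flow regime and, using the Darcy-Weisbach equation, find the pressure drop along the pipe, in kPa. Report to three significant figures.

Δp ≈ 516 kPa

Re = VD/ν = 0.299·0.01780/5.01×10^-4 = 10.6 → laminar (Re < 2300)
f = 64/Re = 6.025
h_f = f(L/D)V²/(2g) = 6.025·(35.0/0.01780)·0.299²/(2·9.81) = 53.98 m
Δp = ρg·h_f = 975.0·9.81·53.98 = 516.3 kPa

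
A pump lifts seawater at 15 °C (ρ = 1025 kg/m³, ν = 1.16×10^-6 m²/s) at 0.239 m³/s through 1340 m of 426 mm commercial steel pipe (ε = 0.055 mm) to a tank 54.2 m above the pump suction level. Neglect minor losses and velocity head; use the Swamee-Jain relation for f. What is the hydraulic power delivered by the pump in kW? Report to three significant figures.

V = 4Q/(πD²) = 1.677 m/s; Re = 6.16×10^5; ε/D = 1.29×10^-4; f = 0.01449
h_f = f(L/D)V²/2g = 6.533 m
Total head H = z + h_f = 54.2 + 6.533 = 60.73 m
P_hyd = ρgQH = 1025·9.81·0.239·60.73 = 146.0 kW

P_hyd ≈ 146 kW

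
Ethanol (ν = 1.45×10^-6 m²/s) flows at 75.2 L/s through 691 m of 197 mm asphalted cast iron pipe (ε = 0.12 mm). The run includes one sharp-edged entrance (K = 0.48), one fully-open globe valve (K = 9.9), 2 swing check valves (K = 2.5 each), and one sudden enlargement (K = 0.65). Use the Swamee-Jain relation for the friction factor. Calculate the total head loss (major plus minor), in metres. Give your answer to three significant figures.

V = 4Q/(πD²) = 2.467 m/s; V²/2g = 0.3102 m
Re = 3.35×10^5, ε/D = 6.09×10^-4 → f = 0.01880 (Swamee-Jain)
Major: h_f = f(L/D)·V²/2g = 0.01880·3508·0.3102 = 20.46 m
Minor: ΣK = 16.0; h_m = ΣK·V²/2g = 4.973 m
Total H_L = 20.46 + 4.973 = 25.43 m

H_L ≈ 25.4 m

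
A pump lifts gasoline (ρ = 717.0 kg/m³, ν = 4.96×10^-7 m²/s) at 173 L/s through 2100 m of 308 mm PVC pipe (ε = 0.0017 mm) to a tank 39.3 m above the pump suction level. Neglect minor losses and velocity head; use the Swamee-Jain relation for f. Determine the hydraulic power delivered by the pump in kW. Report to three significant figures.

P_hyd ≈ 73.1 kW

V = 4Q/(πD²) = 2.322 m/s; Re = 1.44×10^6; ε/D = 5.52×10^-6; f = 0.01110
h_f = f(L/D)V²/2g = 20.79 m
Total head H = z + h_f = 39.3 + 20.79 = 60.09 m
P_hyd = ρgQH = 717.0·9.81·0.173·60.09 = 73.12 kW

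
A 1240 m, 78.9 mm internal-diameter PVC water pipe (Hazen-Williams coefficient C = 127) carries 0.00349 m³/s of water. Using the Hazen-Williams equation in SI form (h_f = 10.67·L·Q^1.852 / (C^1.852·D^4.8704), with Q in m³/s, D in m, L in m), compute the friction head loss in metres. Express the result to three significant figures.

h_f ≈ 11.1 m

h_f = 10.67·1240·0.00349^1.852 / (127^1.852·0.0789^4.8704) = 11.13 m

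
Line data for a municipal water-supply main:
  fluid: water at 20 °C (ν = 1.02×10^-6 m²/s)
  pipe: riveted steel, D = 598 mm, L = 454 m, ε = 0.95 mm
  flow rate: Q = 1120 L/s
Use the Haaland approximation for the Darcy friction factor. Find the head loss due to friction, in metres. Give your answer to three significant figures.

h_f ≈ 13.6 m

V = 4Q/(πD²) = 4·1.12/(π·0.598²) = 3.988 m/s
Re = VD/ν = 3.988·0.598/1.02×10^-6 = 2.34×10^6 → turbulent
ε/D = 0.95/598 = 0.00159
Haaland: f = 0.02218
h_f = f(L/D)V²/(2g) = 0.02218·(454/0.598)·3.988²/(2·9.81) = 13.65 m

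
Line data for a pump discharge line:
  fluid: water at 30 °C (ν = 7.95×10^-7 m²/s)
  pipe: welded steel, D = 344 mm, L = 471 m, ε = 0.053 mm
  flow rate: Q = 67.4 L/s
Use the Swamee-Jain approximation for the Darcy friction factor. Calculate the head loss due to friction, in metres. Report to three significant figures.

h_f ≈ 0.581 m

V = 4Q/(πD²) = 4·0.0674/(π·0.344²) = 0.7252 m/s
Re = VD/ν = 0.7252·0.344/7.95×10^-7 = 3.14×10^5 → turbulent
ε/D = 0.053/344 = 1.54×10^-4
Swamee-Jain: f = 0.01584
h_f = f(L/D)V²/(2g) = 0.01584·(471/0.344)·0.7252²/(2·9.81) = 0.5814 m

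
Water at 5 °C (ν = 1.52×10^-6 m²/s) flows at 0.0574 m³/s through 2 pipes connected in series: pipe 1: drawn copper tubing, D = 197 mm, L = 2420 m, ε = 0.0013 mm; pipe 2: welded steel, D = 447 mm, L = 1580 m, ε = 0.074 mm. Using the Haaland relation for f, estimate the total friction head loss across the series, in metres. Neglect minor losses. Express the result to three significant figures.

H ≈ 33.7 m

Pipe 1: V = 1.883 m/s, Re = 2.44×10^5, ε/D = 6.60×10^-6, f = 0.01496, h_1 = f(L/D)V²/2g = 33.21 m
Pipe 2: V = 0.3658 m/s, Re = 1.08×10^5, ε/D = 1.66×10^-4, f = 0.01834, h_2 = f(L/D)V²/2g = 0.4420 m
Series → Q common, losses add: H = Σh = 33.66 m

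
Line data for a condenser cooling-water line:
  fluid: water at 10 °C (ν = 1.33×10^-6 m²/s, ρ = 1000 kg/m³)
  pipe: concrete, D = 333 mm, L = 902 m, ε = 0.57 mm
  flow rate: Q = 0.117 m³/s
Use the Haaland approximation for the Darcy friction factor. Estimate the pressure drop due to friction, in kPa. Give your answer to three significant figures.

V = 4Q/(πD²) = 4·0.117/(π·0.333²) = 1.343 m/s
Re = VD/ν = 1.343·0.333/1.33×10^-6 = 3.36×10^5 → turbulent
ε/D = 0.57/333 = 0.00171
Haaland: f = 0.02305
h_f = f(L/D)V²/(2g) = 0.02305·(902/0.333)·1.343²/(2·9.81) = 5.744 m
Δp = ρg·h_f = 1000·9.81·5.744 = 56.35 kPa

Δp ≈ 56.3 kPa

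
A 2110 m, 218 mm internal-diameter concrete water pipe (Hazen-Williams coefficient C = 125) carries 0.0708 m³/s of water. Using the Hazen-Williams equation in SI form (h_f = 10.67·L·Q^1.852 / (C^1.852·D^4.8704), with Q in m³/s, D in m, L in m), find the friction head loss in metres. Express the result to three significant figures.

h_f = 10.67·2110·0.0708^1.852 / (125^1.852·0.218^4.8704) = 36.41 m

h_f ≈ 36.4 m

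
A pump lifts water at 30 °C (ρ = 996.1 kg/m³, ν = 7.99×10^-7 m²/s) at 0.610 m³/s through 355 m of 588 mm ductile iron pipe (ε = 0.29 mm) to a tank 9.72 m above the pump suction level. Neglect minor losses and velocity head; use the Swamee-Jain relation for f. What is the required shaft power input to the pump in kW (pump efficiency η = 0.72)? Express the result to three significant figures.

V = 4Q/(πD²) = 2.246 m/s; Re = 1.65×10^6; ε/D = 4.93×10^-4; f = 0.01704
h_f = f(L/D)V²/2g = 2.646 m
Total head H = z + h_f = 9.72 + 2.646 = 12.37 m
P_hyd = ρgQH = 996.1·9.81·0.610·12.37 = 73.71 kW
P_shaft = P_hyd/η = 73.71/0.72 = 102.4 kW

P_shaft ≈ 102 kW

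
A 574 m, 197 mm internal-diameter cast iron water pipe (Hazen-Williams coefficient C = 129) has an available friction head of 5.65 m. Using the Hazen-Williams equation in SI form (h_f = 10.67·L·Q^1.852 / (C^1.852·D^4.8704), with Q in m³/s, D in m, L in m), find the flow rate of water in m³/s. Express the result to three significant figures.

Rearranging: Q = [h_f·C^1.852·D^4.8704 / (10.67·L)]^(1/1.852)
Q = [5.65·129^1.852·0.197^4.8704 / (10.67·574)]^0.540 = 0.04134 m³/s

Q ≈ 0.0413 m³/s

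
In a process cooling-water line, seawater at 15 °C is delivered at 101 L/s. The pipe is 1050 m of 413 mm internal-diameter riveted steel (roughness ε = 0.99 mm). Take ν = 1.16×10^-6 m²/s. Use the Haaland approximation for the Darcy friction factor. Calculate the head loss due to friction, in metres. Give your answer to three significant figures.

h_f ≈ 1.85 m

V = 4Q/(πD²) = 4·0.101/(π·0.413²) = 0.7539 m/s
Re = VD/ν = 0.7539·0.413/1.16×10^-6 = 2.68×10^5 → turbulent
ε/D = 0.99/413 = 0.00240
Haaland: f = 0.02516
h_f = f(L/D)V²/(2g) = 0.02516·(1050/0.413)·0.7539²/(2·9.81) = 1.853 m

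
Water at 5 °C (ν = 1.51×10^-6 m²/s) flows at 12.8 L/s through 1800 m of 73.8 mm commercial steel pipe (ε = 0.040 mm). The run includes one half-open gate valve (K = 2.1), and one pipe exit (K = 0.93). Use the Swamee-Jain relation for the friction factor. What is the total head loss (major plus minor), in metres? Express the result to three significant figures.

H_L ≈ 221 m

V = 4Q/(πD²) = 2.992 m/s; V²/2g = 0.4564 m
Re = 1.46×10^5, ε/D = 5.42×10^-4 → f = 0.01973 (Swamee-Jain)
Major: h_f = f(L/D)·V²/2g = 0.01973·24390·0.4564 = 219.6 m
Minor: ΣK = 3.03; h_m = ΣK·V²/2g = 1.383 m
Total H_L = 219.6 + 1.383 = 221.0 m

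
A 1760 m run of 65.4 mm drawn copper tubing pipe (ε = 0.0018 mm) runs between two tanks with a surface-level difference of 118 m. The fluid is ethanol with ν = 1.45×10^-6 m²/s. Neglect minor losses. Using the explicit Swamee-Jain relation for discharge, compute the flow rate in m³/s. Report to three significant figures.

Q ≈ 0.00730 m³/s

Swamee-Jain (Type II): Q = -0.965·√(gD⁵h_f/L)·ln[ε/(3.7D) + √(3.17ν²L/(gD³h_f))]
√(gD⁵h_f/L) = √(9.81·0.0654⁵·118/1760) = 8.871×10^-4
ε/(3.7D) = 7.44×10^-6; √(3.17ν²L/(gD³h_f)) = 1.90×10^-4
Q = -0.965·8.871×10^-4·ln(1.978×10^-4) = 0.007301 m³/s
Check: V = 2.17 m/s, Re = 9.80×10^4, f = 0.01810, h_f = 117 m ≈ 118 m ✓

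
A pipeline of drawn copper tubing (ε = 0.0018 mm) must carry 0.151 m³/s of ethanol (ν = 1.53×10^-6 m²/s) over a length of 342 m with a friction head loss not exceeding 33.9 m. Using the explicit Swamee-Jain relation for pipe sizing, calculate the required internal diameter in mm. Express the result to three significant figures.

Swamee-Jain (Type III): D = 0.66·[ε^1.25·(LQ²/(gh_f))^4.75 + ν·Q^9.4·(L/(gh_f))^5.2]^0.04
LQ²/(gh_f) = 0.02345; L/(gh_f) = 1.028
Term 1 = ε^1.25·(…)^4.75 = 1.19×10^-15; Term 2 = ν·Q^9.4·(…)^5.2 = 3.39×10^-14
D = 0.66·(1.19×10^-15 + 3.39×10^-14)^0.04 = 0.1911 m = 191 mm
Check: V = 5.26 m/s, Re = 6.57×10^5, f = 0.01265, h_f = 32.0 m ≈ 33.9 m ✓

D ≈ 191 mm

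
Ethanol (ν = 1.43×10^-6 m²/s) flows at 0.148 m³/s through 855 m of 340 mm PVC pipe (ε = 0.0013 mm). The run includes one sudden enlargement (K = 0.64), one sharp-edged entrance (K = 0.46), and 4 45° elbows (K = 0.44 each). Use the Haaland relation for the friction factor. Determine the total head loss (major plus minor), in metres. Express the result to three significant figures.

H_L ≈ 5.06 m

V = 4Q/(πD²) = 1.630 m/s; V²/2g = 0.1354 m
Re = 3.88×10^5, ε/D = 3.82×10^-6 → f = 0.01371 (Haaland)
Major: h_f = f(L/D)·V²/2g = 0.01371·2515·0.1354 = 4.671 m
Minor: ΣK = 2.86; h_m = ΣK·V²/2g = 0.3873 m
Total H_L = 4.671 + 0.3873 = 5.058 m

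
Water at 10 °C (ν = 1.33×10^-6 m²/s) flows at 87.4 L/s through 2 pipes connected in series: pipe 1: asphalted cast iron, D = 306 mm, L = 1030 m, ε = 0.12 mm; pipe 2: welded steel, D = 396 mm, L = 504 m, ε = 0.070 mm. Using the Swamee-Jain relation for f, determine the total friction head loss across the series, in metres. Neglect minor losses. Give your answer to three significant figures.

Pipe 1: V = 1.188 m/s, Re = 2.73×10^5, ε/D = 3.92×10^-4, f = 0.01781, h_1 = f(L/D)V²/2g = 4.317 m
Pipe 2: V = 0.7096 m/s, Re = 2.11×10^5, ε/D = 1.77×10^-4, f = 0.01684, h_2 = f(L/D)V²/2g = 0.5502 m
Series → Q common, losses add: H = Σh = 4.867 m

H ≈ 4.87 m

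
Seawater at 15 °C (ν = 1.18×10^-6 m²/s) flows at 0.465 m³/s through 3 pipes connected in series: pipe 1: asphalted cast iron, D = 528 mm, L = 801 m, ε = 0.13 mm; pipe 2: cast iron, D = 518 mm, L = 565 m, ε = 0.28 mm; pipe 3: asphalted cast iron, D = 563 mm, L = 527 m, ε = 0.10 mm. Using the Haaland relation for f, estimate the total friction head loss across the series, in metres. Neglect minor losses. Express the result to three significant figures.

H ≈ 12.4 m

Pipe 1: V = 2.124 m/s, Re = 9.50×10^5, ε/D = 2.46×10^-4, f = 0.01512, h_1 = f(L/D)V²/2g = 5.274 m
Pipe 2: V = 2.206 m/s, Re = 9.69×10^5, ε/D = 5.41×10^-4, f = 0.01746, h_2 = f(L/D)V²/2g = 4.725 m
Pipe 3: V = 1.868 m/s, Re = 8.91×10^5, ε/D = 1.78×10^-4, f = 0.01444, h_3 = f(L/D)V²/2g = 2.404 m
Series → Q common, losses add: H = Σh = 12.40 m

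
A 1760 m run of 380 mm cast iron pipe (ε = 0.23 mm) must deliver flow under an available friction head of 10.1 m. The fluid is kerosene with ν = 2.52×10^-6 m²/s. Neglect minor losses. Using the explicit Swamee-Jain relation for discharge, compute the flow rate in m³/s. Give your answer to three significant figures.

Swamee-Jain (Type II): Q = -0.965·√(gD⁵h_f/L)·ln[ε/(3.7D) + √(3.17ν²L/(gD³h_f))]
√(gD⁵h_f/L) = √(9.81·0.380⁵·10.1/1760) = 0.02112
ε/(3.7D) = 1.64×10^-4; √(3.17ν²L/(gD³h_f)) = 8.07×10^-5
Q = -0.965·0.02112·ln(2.443×10^-4) = 0.1695 m³/s
Check: V = 1.49 m/s, Re = 2.25×10^5, f = 0.01929, h_f = 10.2 m ≈ 10.1 m ✓

Q ≈ 0.170 m³/s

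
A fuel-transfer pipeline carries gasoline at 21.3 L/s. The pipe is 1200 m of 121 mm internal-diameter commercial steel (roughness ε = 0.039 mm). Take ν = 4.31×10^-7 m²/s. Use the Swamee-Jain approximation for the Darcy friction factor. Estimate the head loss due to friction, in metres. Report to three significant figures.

V = 4Q/(πD²) = 4·0.0213/(π·0.121²) = 1.852 m/s
Re = VD/ν = 1.852·0.121/4.31×10^-7 = 5.20×10^5 → turbulent
ε/D = 0.039/121 = 3.22×10^-4
Swamee-Jain: f = 0.01651
h_f = f(L/D)V²/(2g) = 0.01651·(1200/0.121)·1.852²/(2·9.81) = 28.63 m

h_f ≈ 28.6 m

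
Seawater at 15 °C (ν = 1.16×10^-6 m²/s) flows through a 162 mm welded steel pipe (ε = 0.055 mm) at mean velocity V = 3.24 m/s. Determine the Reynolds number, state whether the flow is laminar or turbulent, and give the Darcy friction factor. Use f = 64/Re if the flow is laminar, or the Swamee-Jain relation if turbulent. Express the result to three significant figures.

Re = VD/ν = 3.240·0.162/1.16×10^-6 = 4.52×10^5
Re > 4000 → turbulent; ε/D = 3.40×10^-4
Swamee-Jain: f = 0.01679

Re ≈ 4.52×10^5; turbulent; f ≈ 0.0168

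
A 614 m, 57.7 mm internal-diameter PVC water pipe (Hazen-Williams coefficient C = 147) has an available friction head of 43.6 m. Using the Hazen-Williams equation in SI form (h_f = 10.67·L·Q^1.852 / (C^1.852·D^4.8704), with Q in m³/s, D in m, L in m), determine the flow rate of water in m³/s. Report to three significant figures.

Q ≈ 0.00542 m³/s

Rearranging: Q = [h_f·C^1.852·D^4.8704 / (10.67·L)]^(1/1.852)
Q = [43.6·147^1.852·0.0577^4.8704 / (10.67·614)]^0.540 = 0.005421 m³/s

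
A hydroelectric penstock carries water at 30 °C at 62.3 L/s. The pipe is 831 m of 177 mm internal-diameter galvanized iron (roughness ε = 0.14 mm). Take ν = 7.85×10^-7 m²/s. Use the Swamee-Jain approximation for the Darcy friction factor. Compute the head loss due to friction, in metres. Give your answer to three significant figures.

h_f ≈ 29.6 m

V = 4Q/(πD²) = 4·0.0623/(π·0.177²) = 2.532 m/s
Re = VD/ν = 2.532·0.177/7.85×10^-7 = 5.71×10^5 → turbulent
ε/D = 0.14/177 = 7.91×10^-4
Swamee-Jain: f = 0.01930
h_f = f(L/D)V²/(2g) = 0.01930·(831/0.177)·2.532²/(2·9.81) = 29.60 m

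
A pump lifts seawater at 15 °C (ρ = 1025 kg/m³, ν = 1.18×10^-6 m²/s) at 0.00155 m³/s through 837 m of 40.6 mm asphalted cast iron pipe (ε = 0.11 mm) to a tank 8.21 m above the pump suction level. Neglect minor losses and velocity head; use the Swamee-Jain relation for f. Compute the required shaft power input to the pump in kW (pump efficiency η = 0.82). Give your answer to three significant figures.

P_shaft ≈ 0.981 kW

V = 4Q/(πD²) = 1.197 m/s; Re = 4.12×10^4; ε/D = 0.00271; f = 0.02883
h_f = f(L/D)V²/2g = 43.42 m
Total head H = z + h_f = 8.21 + 43.42 = 51.63 m
P_hyd = ρgQH = 1025·9.81·0.00155·51.63 = 0.8047 kW
P_shaft = P_hyd/η = 0.8047/0.82 = 0.9814 kW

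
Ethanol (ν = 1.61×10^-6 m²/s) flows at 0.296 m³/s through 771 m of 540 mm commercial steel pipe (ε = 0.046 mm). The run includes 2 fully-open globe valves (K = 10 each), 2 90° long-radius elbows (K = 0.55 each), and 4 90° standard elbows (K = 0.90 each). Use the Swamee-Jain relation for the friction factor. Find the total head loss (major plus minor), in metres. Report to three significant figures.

H_L ≈ 3.87 m

V = 4Q/(πD²) = 1.292 m/s; V²/2g = 0.08514 m
Re = 4.33×10^5, ε/D = 8.52×10^-5 → f = 0.01455 (Swamee-Jain)
Major: h_f = f(L/D)·V²/2g = 0.01455·1428·0.08514 = 1.768 m
Minor: ΣK = 24.7; h_m = ΣK·V²/2g = 2.103 m
Total H_L = 1.768 + 2.103 = 3.871 m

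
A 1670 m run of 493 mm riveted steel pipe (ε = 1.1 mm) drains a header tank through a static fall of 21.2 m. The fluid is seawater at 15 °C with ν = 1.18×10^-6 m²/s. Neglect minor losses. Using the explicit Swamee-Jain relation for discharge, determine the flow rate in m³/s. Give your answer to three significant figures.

Q ≈ 0.429 m³/s

Swamee-Jain (Type II): Q = -0.965·√(gD⁵h_f/L)·ln[ε/(3.7D) + √(3.17ν²L/(gD³h_f))]
√(gD⁵h_f/L) = √(9.81·0.493⁵·21.2/1670) = 0.06022
ε/(3.7D) = 6.03×10^-4; √(3.17ν²L/(gD³h_f)) = 1.72×10^-5
Q = -0.965·0.06022·ln(6.202×10^-4) = 0.4292 m³/s
Check: V = 2.25 m/s, Re = 9.39×10^5, f = 0.02437, h_f = 21.3 m ≈ 21.2 m ✓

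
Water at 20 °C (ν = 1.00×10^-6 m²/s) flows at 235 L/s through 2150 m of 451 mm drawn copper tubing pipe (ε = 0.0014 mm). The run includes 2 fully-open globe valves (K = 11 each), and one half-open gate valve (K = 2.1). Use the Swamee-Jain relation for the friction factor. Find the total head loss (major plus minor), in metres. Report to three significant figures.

H_L ≈ 9.24 m

V = 4Q/(πD²) = 1.471 m/s; V²/2g = 0.1103 m
Re = 6.63×10^5, ε/D = 3.10×10^-6 → f = 0.01251 (Swamee-Jain)
Major: h_f = f(L/D)·V²/2g = 0.01251·4767·0.1103 = 6.579 m
Minor: ΣK = 24.1; h_m = ΣK·V²/2g = 2.658 m
Total H_L = 6.579 + 2.658 = 9.237 m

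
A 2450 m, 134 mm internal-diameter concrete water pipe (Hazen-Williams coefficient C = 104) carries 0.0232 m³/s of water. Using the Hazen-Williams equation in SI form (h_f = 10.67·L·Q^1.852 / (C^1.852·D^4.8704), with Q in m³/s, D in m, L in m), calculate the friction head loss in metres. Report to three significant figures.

h_f ≈ 80.5 m

h_f = 10.67·2450·0.0232^1.852 / (104^1.852·0.134^4.8704) = 80.54 m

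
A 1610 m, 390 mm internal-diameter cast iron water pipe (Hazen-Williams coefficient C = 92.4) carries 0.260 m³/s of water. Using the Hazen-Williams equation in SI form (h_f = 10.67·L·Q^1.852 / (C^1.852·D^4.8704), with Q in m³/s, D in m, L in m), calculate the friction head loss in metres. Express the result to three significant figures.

h_f = 10.67·1610·0.260^1.852 / (92.4^1.852·0.390^4.8704) = 31.83 m

h_f ≈ 31.8 m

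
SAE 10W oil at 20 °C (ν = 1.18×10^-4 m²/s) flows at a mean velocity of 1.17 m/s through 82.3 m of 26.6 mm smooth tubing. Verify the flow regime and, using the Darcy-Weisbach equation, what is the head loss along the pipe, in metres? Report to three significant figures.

Re = VD/ν = 1.17·0.02660/1.18×10^-4 = 264 → laminar (Re < 2300)
f = 64/Re = 0.2427
h_f = f(L/D)V²/(2g) = 0.2427·(82.3/0.02660)·1.17²/(2·9.81) = 52.38 m

h_f ≈ 52.4 m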